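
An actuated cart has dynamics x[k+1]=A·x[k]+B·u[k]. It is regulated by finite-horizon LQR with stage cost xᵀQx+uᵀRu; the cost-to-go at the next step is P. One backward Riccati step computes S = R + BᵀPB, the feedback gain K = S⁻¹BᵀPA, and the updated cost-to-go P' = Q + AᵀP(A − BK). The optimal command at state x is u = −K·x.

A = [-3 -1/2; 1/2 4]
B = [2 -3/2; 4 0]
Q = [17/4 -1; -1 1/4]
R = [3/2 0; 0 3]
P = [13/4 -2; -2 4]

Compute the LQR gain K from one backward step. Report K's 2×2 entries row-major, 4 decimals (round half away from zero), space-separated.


0.1517 0.9911 1.5305 1.1838

BᵀP = [-1.5000 12.0000; -4.8750 3.0000]
S = R + BᵀPB = [3/2 0; 0 3] + [45.0000 2.2500; 2.2500 7.3125] = [46.5000 2.2500; 2.2500 10.3125]
BᵀPA = [10.5000 48.7500; 16.1250 14.4375]
K = S⁻¹·BᵀPA = [0.1517 0.9911; 1.5305 1.1838]
A−BK = [-1.0077 -0.7066; -0.1070 0.0356]
AᵀP(A−BK) = [9.9769 7.8803; 7.8803 7.4055]
P' = Q + AᵀP(A−BK) = [14.2269 6.8803; 6.8803 7.6555]
tr(P') = 21.8823


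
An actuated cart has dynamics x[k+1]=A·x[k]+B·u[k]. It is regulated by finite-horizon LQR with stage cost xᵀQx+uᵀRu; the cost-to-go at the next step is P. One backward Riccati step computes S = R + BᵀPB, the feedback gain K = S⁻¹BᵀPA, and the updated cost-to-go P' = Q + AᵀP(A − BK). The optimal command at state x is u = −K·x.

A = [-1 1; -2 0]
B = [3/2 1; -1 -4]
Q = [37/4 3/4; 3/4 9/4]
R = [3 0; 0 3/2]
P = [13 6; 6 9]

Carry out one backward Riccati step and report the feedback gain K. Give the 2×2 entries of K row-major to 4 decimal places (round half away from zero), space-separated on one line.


BᵀP = [13.5000 0.0000; -11.0000 -30.0000]
S = R + BᵀPB = [3 0; 0 3/2] + [20.2500 13.5000; 13.5000 109.0000] = [23.2500 13.5000; 13.5000 110.5000]
BᵀPA = [-13.5000 13.5000; 71.0000 -11.0000]
K = S⁻¹·BᵀPA = [-1.0266 0.6872; 0.7679 -0.1835]
A−BK = [-0.2281 0.1527; 0.0452 -0.0468]
AᵀP(A−BK) = [4.6171 -2.6941; -2.6941 1.7043]
P' = Q + AᵀP(A−BK) = [13.8671 -1.9441; -1.9441 3.9543]
tr(P') = 17.8214

-1.0266 0.6872 0.7679 -0.1835


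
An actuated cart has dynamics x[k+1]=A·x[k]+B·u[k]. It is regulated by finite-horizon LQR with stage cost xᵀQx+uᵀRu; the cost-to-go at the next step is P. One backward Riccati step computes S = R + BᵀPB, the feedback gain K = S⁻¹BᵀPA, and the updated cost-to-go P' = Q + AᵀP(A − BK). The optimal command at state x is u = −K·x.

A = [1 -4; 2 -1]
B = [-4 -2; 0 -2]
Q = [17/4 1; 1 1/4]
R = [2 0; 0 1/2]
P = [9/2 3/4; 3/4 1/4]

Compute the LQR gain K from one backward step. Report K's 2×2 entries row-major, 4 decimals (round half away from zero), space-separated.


BᵀP = [-18.0000 -3.0000; -10.5000 -2.0000]
S = R + BᵀPB = [2 0; 0 1/2] + [72.0000 42.0000; 42.0000 25.0000] = [74.0000 42.0000; 42.0000 25.5000]
BᵀPA = [-24.0000 75.0000; -14.5000 44.0000]
K = S⁻¹·BᵀPA = [-0.0244 0.5244; -0.5285 0.8618]
A−BK = [-0.1545 -0.1789; 0.9431 0.7236]
AᵀP(A−BK) = [0.2520 -0.1687; -0.1687 1.0020]
P' = Q + AᵀP(A−BK) = [4.5020 0.8313; 0.8313 1.2520]
tr(P') = 5.7541

-0.0244 0.5244 -0.5285 0.8618


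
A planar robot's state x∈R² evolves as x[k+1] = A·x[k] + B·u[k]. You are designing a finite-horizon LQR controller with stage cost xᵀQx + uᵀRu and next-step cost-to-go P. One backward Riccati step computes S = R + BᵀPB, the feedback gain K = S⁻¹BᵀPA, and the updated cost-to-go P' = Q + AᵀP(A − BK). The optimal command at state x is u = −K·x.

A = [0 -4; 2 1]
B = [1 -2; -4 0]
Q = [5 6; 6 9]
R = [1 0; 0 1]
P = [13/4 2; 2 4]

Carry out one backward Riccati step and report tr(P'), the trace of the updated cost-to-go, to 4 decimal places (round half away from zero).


17.5821

BᵀP = [-4.7500 -14.0000; -6.5000 -4.0000]
S = R + BᵀPB = [1 0; 0 1] + [51.2500 9.5000; 9.5000 13.0000] = [52.2500 9.5000; 9.5000 14.0000]
BᵀPA = [-28.0000 5.0000; -8.0000 22.0000]
K = S⁻¹·BᵀPA = [-0.4928 -0.2168; -0.2370 1.7185]
A−BK = [0.0187 -0.3462; 0.0288 0.1329]
AᵀP(A−BK) = [0.3057 -0.3212; -0.3212 3.2764]
P' = Q + AᵀP(A−BK) = [5.3057 5.6788; 5.6788 12.2764]
tr(P') = 17.5821


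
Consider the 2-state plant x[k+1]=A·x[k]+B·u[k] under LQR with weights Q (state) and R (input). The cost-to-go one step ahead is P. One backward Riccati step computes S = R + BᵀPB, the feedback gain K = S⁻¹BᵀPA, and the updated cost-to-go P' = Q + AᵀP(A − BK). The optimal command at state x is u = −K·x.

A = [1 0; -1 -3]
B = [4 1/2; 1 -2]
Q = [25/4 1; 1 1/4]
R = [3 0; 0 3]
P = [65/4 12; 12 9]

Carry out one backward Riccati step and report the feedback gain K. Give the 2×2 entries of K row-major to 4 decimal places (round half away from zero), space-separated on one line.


BᵀP = [77.0000 57.0000; -15.8750 -12.0000]
S = R + BᵀPB = [3 0; 0 3] + [365.0000 -75.5000; -75.5000 16.0625] = [368.0000 -75.5000; -75.5000 19.0625]
BᵀPA = [20.0000 -171.0000; -3.8750 36.0000]
K = S⁻¹·BᵀPA = [0.0675 -0.4120; 0.0639 0.2567]
A−BK = [0.6982 1.5197; -0.9397 -2.0746]
AᵀP(A−BK) = [0.1485 0.2349; 0.2349 1.3053]
P' = Q + AᵀP(A−BK) = [6.3985 1.2349; 1.2349 1.5553]
tr(P') = 7.9538

0.0675 -0.4120 0.0639 0.2567


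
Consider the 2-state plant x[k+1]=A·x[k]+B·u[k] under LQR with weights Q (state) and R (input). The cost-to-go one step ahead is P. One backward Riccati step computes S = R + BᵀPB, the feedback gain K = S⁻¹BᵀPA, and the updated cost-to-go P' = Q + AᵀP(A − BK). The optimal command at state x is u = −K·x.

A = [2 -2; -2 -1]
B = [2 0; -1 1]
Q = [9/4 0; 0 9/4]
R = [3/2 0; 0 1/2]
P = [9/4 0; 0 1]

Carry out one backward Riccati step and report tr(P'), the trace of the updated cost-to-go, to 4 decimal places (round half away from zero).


8.6077

BᵀP = [4.5000 -1.0000; 0.0000 1.0000]
S = R + BᵀPB = [3/2 0; 0 1/2] + [10.0000 -1.0000; -1.0000 1.0000] = [11.5000 -1.0000; -1.0000 1.5000]
BᵀPA = [11.0000 -8.0000; -2.0000 -1.0000]
K = S⁻¹·BᵀPA = [0.8923 -0.8000; -0.7385 -1.2000]
A−BK = [0.2154 -0.4000; -0.3692 -0.6000]
AᵀP(A−BK) = [1.7077 -0.6000; -0.6000 2.4000]
P' = Q + AᵀP(A−BK) = [3.9577 -0.6000; -0.6000 4.6500]
tr(P') = 8.6077


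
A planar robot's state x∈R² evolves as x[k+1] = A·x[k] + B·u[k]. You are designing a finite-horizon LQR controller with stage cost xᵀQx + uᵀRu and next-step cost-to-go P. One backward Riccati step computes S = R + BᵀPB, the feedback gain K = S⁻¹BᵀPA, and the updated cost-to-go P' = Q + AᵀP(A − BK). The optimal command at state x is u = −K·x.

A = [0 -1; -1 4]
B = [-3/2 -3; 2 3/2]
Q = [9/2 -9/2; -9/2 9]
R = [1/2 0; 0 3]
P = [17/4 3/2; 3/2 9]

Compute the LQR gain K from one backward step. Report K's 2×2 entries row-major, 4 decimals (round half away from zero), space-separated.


BᵀP = [-3.3750 15.7500; -10.5000 9.0000]
S = R + BᵀPB = [1/2 0; 0 3] + [36.5625 33.7500; 33.7500 45.0000] = [37.0625 33.7500; 33.7500 48.0000]
BᵀPA = [-15.7500 66.3750; -9.0000 46.5000]
K = S⁻¹·BᵀPA = [-0.7067 2.5262; 0.3094 -0.8075]
A−BK = [-0.1318 0.3668; -0.0507 0.1588]
AᵀP(A−BK) = [0.6540 -1.9795; -1.9795 6.1207]
P' = Q + AᵀP(A−BK) = [5.1540 -6.4795; -6.4795 15.1207]
tr(P') = 20.2747

-0.7067 2.5262 0.3094 -0.8075


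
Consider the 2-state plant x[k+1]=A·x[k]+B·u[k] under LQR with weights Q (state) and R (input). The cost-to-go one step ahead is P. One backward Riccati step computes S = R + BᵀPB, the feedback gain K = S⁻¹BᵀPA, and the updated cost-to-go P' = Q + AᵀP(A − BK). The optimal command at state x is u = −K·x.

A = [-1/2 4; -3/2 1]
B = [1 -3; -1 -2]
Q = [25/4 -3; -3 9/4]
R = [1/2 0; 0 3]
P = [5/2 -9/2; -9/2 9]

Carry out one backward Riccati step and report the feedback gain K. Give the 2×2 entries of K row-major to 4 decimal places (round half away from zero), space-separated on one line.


BᵀP = [7.0000 -13.5000; 1.5000 -4.5000]
S = R + BᵀPB = [1/2 0; 0 3] + [20.5000 6.0000; 6.0000 4.5000] = [21.0000 6.0000; 6.0000 7.5000]
BᵀPA = [16.7500 14.5000; 6.0000 1.5000]
K = S⁻¹·BᵀPA = [0.7377 0.8210; 0.2099 -0.4568]
A−BK = [-0.6080 1.8086; -0.3426 0.9074]
AᵀP(A−BK) = [0.5100 -0.2608; -0.2608 1.7809]
P' = Q + AᵀP(A−BK) = [6.7600 -3.2608; -3.2608 4.0309]
tr(P') = 10.7909

0.7377 0.8210 0.2099 -0.4568


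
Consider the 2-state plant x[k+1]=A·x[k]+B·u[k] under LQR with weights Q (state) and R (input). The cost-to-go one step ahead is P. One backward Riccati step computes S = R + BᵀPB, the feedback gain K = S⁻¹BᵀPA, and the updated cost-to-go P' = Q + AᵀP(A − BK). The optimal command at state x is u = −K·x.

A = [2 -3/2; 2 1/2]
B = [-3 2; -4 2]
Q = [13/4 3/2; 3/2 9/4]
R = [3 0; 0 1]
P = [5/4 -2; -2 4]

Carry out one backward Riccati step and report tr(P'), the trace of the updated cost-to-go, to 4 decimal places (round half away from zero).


8.4175

BᵀP = [4.2500 -10.0000; -1.5000 4.0000]
S = R + BᵀPB = [3 0; 0 1] + [27.2500 -11.5000; -11.5000 5.0000] = [30.2500 -11.5000; -11.5000 6.0000]
BᵀPA = [-11.5000 -11.3750; 5.0000 4.2500]
K = S⁻¹·BᵀPA = [-0.2335 -0.3934; 0.3858 -0.0457]
A−BK = [0.5279 -2.5888; 0.2944 -0.9822]
AᵀP(A−BK) = [0.3858 -0.0457; -0.0457 2.5317]
P' = Q + AᵀP(A−BK) = [3.6358 1.4543; 1.4543 4.7817]
tr(P') = 8.4175


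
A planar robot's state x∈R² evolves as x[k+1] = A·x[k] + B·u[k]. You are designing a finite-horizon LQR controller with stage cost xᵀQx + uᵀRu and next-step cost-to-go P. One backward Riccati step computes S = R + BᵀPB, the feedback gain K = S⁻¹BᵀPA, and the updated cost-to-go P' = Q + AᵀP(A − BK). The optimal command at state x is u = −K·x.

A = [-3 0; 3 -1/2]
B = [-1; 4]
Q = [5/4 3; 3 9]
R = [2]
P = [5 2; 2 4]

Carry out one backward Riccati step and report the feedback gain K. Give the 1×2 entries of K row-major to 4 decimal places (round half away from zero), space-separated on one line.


BᵀP = [3.0000 14.0000]
S = R + BᵀPB = [2] + [53.0000] = [55.0000]
BᵀPA = [33.0000 -7.0000]
K = S⁻¹·BᵀPA = [0.6000 -0.1273]
A−BK = [-2.4000 -0.1273; 0.6000 0.0091]
AᵀP(A−BK) = [25.2000 1.2000; 1.2000 0.1091]
P' = Q + AᵀP(A−BK) = [26.4500 4.2000; 4.2000 9.1091]
tr(P') = 35.5591

0.6000 -0.1273


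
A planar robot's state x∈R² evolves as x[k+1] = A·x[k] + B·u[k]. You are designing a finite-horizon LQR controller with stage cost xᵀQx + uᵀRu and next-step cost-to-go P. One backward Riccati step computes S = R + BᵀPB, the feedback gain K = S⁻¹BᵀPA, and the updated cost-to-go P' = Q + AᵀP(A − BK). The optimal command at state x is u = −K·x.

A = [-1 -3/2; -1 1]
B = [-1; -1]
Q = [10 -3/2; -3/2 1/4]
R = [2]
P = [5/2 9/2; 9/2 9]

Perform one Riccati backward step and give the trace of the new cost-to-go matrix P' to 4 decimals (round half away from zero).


12.7972

BᵀP = [-7.0000 -13.5000]
S = R + BᵀPB = [2] + [20.5000] = [22.5000]
BᵀPA = [20.5000 -3.0000]
K = S⁻¹·BᵀPA = [0.9111 -0.1333]
A−BK = [-0.0889 -1.6333; -0.0889 0.8667]
AᵀP(A−BK) = [1.8222 -0.2667; -0.2667 0.7250]
P' = Q + AᵀP(A−BK) = [11.8222 -1.7667; -1.7667 0.9750]
tr(P') = 12.7972


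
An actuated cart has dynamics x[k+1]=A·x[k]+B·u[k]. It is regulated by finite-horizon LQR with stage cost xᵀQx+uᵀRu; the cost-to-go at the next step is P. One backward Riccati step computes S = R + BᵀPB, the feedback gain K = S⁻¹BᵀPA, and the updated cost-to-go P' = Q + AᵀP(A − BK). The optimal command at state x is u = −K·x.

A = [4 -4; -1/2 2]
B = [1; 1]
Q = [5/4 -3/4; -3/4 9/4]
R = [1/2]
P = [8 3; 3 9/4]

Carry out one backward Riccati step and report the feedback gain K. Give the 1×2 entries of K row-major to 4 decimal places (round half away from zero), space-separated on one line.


BᵀP = [11.0000 5.2500]
S = R + BᵀPB = [1/2] + [16.2500] = [16.7500]
BᵀPA = [41.3750 -33.5000]
K = S⁻¹·BᵀPA = [2.4701 -2.0000]
A−BK = [1.5299 -2.0000; -2.9701 4.0000]
AᵀP(A−BK) = [14.3601 -17.5000; -17.5000 22.0000]
P' = Q + AᵀP(A−BK) = [15.6101 -18.2500; -18.2500 24.2500]
tr(P') = 39.8601

2.4701 -2.0000


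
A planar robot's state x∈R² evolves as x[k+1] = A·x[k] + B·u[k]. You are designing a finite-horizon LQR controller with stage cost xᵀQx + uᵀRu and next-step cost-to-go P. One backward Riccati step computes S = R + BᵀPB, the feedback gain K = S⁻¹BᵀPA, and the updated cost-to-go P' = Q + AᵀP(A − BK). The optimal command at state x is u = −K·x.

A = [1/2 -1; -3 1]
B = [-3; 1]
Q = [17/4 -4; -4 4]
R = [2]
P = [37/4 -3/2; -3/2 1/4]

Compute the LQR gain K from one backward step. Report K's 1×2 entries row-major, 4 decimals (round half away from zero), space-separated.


-0.3056 0.3598

BᵀP = [-29.2500 4.7500]
S = R + BᵀPB = [2] + [92.5000] = [94.5000]
BᵀPA = [-28.8750 34.0000]
K = S⁻¹·BᵀPA = [-0.3056 0.3598]
A−BK = [-0.4167 0.0794; -2.6944 0.6402]
AᵀP(A−BK) = [0.2396 -0.2361; -0.2361 0.2672]
P' = Q + AᵀP(A−BK) = [4.4896 -4.2361; -4.2361 4.2672]
tr(P') = 8.7568


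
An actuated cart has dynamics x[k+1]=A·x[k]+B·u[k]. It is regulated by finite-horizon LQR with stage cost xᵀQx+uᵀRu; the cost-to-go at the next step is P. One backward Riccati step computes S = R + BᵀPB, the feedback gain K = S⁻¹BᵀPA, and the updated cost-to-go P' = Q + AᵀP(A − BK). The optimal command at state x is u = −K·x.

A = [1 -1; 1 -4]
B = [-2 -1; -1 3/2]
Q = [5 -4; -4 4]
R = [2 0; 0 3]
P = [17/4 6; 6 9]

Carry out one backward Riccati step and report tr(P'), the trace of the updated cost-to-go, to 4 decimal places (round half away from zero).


BᵀP = [-14.5000 -21.0000; 4.7500 7.5000]
S = R + BᵀPB = [2 0; 0 3] + [50.0000 -17.0000; -17.0000 6.5000] = [52.0000 -17.0000; -17.0000 9.5000]
BᵀPA = [-35.5000 98.5000; 12.2500 -34.7500]
K = S⁻¹·BᵀPA = [-0.6293 1.6829; 0.1634 -0.6463]
A−BK = [-0.0951 1.7195; 0.1256 -1.3476]
AᵀP(A−BK) = [0.9091 -2.5884; -2.5884 8.0213]
P' = Q + AᵀP(A−BK) = [5.9091 -6.5884; -6.5884 12.0213]
tr(P') = 17.9305

17.9305


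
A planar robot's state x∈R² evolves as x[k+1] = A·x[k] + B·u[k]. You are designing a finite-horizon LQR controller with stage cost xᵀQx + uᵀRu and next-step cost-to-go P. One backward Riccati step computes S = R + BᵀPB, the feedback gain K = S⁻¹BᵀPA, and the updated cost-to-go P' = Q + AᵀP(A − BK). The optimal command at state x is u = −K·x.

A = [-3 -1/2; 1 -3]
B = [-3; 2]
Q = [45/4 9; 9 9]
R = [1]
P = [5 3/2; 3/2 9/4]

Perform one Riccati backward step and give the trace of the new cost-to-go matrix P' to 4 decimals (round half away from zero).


BᵀP = [-12.0000 0.0000]
S = R + BᵀPB = [1] + [36.0000] = [37.0000]
BᵀPA = [36.0000 6.0000]
K = S⁻¹·BᵀPA = [0.9730 0.1622]
A−BK = [-0.0811 -0.0135; -0.9459 -3.3243]
AᵀP(A−BK) = [3.2230 7.6622; 7.6622 25.0270]
P' = Q + AᵀP(A−BK) = [14.4730 16.6622; 16.6622 34.0270]
tr(P') = 48.5000

48.5000


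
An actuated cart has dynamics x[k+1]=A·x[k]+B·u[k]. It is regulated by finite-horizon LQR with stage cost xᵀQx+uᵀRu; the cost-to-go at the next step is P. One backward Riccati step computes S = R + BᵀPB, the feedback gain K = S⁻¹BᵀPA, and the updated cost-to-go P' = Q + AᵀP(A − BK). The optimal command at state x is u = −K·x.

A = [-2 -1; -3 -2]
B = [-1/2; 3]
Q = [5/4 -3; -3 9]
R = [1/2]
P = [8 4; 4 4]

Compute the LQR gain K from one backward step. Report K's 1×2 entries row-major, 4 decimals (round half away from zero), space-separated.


-1.7358 -1.0566

BᵀP = [8.0000 10.0000]
S = R + BᵀPB = [1/2] + [26.0000] = [26.5000]
BᵀPA = [-46.0000 -28.0000]
K = S⁻¹·BᵀPA = [-1.7358 -1.0566]
A−BK = [-2.8679 -1.5283; 2.2075 1.1698]
AᵀP(A−BK) = [36.1509 19.3962; 19.3962 10.4151]
P' = Q + AᵀP(A−BK) = [37.4009 16.3962; 16.3962 19.4151]
tr(P') = 56.8160


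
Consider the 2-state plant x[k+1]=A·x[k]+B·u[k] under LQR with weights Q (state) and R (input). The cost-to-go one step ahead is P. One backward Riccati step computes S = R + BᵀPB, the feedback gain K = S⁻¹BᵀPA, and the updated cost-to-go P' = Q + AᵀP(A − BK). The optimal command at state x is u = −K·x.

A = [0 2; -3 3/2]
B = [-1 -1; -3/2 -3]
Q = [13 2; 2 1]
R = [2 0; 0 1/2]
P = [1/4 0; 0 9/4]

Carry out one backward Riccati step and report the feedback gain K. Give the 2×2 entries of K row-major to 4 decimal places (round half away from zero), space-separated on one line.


0.0551 -0.1432 0.9371 -0.4352

BᵀP = [-0.2500 -3.3750; -0.2500 -6.7500]
S = R + BᵀPB = [2 0; 0 1/2] + [5.3125 10.3750; 10.3750 20.5000] = [7.3125 10.3750; 10.3750 21.0000]
BᵀPA = [10.1250 -5.5625; 20.2500 -10.6250]
K = S⁻¹·BᵀPA = [0.0551 -0.1432; 0.9371 -0.4352]
A−BK = [0.9922 1.4216; -0.1062 -0.0204]
AᵀP(A−BK) = [0.7166 0.1378; 0.1378 0.6419]
P' = Q + AᵀP(A−BK) = [13.7166 2.1378; 2.1378 1.6419]
tr(P') = 15.3585


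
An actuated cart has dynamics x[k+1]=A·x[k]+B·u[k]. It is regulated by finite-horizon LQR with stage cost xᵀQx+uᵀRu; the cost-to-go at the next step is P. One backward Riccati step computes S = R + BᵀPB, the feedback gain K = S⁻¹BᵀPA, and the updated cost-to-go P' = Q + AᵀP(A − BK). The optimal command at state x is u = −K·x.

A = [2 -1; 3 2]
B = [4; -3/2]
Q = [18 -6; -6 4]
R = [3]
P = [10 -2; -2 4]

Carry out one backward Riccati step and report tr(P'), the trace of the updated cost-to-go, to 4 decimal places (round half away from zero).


72.4031

BᵀP = [43.0000 -14.0000]
S = R + BᵀPB = [3] + [193.0000] = [196.0000]
BᵀPA = [44.0000 -71.0000]
K = S⁻¹·BᵀPA = [0.2245 -0.3622]
A−BK = [1.1020 0.4490; 3.3367 1.4566]
AᵀP(A−BK) = [42.1224 17.9388; 17.9388 8.2806]
P' = Q + AᵀP(A−BK) = [60.1224 11.9388; 11.9388 12.2806]
tr(P') = 72.4031


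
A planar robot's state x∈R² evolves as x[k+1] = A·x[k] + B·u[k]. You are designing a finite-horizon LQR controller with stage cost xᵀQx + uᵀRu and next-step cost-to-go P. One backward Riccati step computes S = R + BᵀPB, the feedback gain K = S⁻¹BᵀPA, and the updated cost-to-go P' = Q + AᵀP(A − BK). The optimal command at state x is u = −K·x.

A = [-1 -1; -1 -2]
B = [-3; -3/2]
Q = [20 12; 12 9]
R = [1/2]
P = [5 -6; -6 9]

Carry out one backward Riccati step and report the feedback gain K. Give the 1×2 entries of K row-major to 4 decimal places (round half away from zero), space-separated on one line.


BᵀP = [-6.0000 4.5000]
S = R + BᵀPB = [1/2] + [11.2500] = [11.7500]
BᵀPA = [1.5000 -3.0000]
K = S⁻¹·BᵀPA = [0.1277 -0.2553]
A−BK = [-0.6170 -1.7660; -0.8085 -2.3830]
AᵀP(A−BK) = [1.8085 5.3830; 5.3830 16.2340]
P' = Q + AᵀP(A−BK) = [21.8085 17.3830; 17.3830 25.2340]
tr(P') = 47.0426

0.1277 -0.2553


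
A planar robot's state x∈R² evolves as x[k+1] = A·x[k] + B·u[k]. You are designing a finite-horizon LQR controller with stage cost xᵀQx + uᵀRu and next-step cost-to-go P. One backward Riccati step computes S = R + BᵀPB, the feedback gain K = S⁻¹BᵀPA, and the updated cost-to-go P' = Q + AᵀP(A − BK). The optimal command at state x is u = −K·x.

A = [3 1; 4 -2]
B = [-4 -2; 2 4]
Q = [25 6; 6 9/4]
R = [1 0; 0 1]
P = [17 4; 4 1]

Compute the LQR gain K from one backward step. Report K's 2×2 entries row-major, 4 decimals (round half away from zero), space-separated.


BᵀP = [-60.0000 -14.0000; -18.0000 -4.0000]
S = R + BᵀPB = [1 0; 0 1] + [212.0000 64.0000; 64.0000 20.0000] = [213.0000 64.0000; 64.0000 21.0000]
BᵀPA = [-236.0000 -32.0000; -70.0000 -10.0000]
K = S⁻¹·BᵀPA = [-1.2626 -0.0849; 0.5146 -0.2175]
A−BK = [-1.0212 0.2255; 4.4668 -0.9602]
AᵀP(A−BK) = [3.0477 -0.2573; -0.2573 0.1088]
P' = Q + AᵀP(A−BK) = [28.0477 5.7427; 5.7427 2.3588]
tr(P') = 30.4065

-1.2626 -0.0849 0.5146 -0.2175


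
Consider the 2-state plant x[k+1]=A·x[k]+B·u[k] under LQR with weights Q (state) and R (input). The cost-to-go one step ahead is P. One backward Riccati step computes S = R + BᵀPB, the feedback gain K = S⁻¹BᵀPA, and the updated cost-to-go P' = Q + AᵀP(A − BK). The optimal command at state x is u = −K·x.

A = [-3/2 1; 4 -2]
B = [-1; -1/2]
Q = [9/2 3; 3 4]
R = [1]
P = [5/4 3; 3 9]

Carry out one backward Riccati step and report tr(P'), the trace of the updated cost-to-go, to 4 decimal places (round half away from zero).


BᵀP = [-2.7500 -7.5000]
S = R + BᵀPB = [1] + [6.5000] = [7.5000]
BᵀPA = [-25.8750 12.2500]
K = S⁻¹·BᵀPA = [-3.4500 1.6333]
A−BK = [-4.9500 2.6333; 2.2750 -1.1833]
AᵀP(A−BK) = [21.5438 -10.6125; -10.6125 5.2417]
P' = Q + AᵀP(A−BK) = [26.0438 -7.6125; -7.6125 9.2417]
tr(P') = 35.2854

35.2854


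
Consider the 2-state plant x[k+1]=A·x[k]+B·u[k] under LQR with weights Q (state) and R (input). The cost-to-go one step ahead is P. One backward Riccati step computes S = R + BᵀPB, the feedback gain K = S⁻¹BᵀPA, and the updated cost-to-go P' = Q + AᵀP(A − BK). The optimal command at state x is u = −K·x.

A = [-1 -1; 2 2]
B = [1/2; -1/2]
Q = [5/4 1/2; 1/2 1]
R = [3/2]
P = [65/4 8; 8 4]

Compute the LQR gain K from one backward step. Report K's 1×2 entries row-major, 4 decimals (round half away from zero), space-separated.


-0.0488 -0.0488

BᵀP = [4.1250 2.0000]
S = R + BᵀPB = [3/2] + [1.0625] = [2.5625]
BᵀPA = [-0.1250 -0.1250]
K = S⁻¹·BᵀPA = [-0.0488 -0.0488]
A−BK = [-0.9756 -0.9756; 1.9756 1.9756]
AᵀP(A−BK) = [0.2439 0.2439; 0.2439 0.2439]
P' = Q + AᵀP(A−BK) = [1.4939 0.7439; 0.7439 1.2439]
tr(P') = 2.7378


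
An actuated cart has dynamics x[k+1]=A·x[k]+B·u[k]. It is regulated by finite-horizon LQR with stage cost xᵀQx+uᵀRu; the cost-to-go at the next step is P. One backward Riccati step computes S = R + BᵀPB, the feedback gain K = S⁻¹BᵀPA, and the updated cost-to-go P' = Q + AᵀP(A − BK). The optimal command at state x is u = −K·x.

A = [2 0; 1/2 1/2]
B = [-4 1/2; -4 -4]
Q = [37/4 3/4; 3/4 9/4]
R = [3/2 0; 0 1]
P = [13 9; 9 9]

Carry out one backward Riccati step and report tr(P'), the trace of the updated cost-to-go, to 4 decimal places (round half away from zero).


11.9194

BᵀP = [-88.0000 -72.0000; -29.5000 -31.5000]
S = R + BᵀPB = [3/2 0; 0 1] + [640.0000 244.0000; 244.0000 111.2500] = [641.5000 244.0000; 244.0000 112.2500]
BᵀPA = [-212.0000 -36.0000; -74.7500 -15.7500]
K = S⁻¹·BᵀPA = [-0.4456 -0.0159; 0.3027 -0.1058]
A−BK = [0.0661 -0.0106; -0.0715 0.0133]
AᵀP(A−BK) = [0.4073 -0.0244; -0.0244 0.0121]
P' = Q + AᵀP(A−BK) = [9.6573 0.7256; 0.7256 2.2621]
tr(P') = 11.9194


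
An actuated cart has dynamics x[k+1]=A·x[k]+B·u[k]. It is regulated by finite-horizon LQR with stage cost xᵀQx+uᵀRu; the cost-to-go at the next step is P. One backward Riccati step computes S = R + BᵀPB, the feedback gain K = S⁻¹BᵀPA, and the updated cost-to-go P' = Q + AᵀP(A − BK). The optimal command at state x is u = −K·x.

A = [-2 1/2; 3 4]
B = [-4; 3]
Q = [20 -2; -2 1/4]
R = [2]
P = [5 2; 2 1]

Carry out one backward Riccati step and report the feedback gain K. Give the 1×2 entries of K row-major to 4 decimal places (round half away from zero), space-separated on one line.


0.3023 -0.6279

BᵀP = [-14.0000 -5.0000]
S = R + BᵀPB = [2] + [41.0000] = [43.0000]
BᵀPA = [13.0000 -27.0000]
K = S⁻¹·BᵀPA = [0.3023 -0.6279]
A−BK = [-0.7907 -2.0116; 2.0930 5.8837]
AᵀP(A−BK) = [1.0698 2.1628; 2.1628 8.2965]
P' = Q + AᵀP(A−BK) = [21.0698 0.1628; 0.1628 8.5465]
tr(P') = 29.6163


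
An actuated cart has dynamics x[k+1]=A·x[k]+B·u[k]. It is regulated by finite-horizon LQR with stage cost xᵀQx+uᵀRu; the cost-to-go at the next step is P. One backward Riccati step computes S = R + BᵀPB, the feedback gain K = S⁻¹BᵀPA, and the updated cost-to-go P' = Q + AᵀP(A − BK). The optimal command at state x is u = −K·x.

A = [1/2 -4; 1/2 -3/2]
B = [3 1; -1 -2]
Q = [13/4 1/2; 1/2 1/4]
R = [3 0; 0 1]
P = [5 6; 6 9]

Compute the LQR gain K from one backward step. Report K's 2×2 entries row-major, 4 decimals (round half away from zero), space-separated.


BᵀP = [9.0000 9.0000; -7.0000 -12.0000]
S = R + BᵀPB = [3 0; 0 1] + [18.0000 -9.0000; -9.0000 17.0000] = [21.0000 -9.0000; -9.0000 18.0000]
BᵀPA = [9.0000 -49.5000; -9.5000 46.0000]
K = S⁻¹·BᵀPA = [0.2576 -1.6061; -0.3990 1.7525]
A−BK = [0.1263 -0.9343; -0.0404 0.3990]
AᵀP(A−BK) = [0.3914 -2.1465; -2.1465 12.1338]
P' = Q + AᵀP(A−BK) = [3.6414 -1.6465; -1.6465 12.3838]
tr(P') = 16.0253

0.2576 -1.6061 -0.3990 1.7525


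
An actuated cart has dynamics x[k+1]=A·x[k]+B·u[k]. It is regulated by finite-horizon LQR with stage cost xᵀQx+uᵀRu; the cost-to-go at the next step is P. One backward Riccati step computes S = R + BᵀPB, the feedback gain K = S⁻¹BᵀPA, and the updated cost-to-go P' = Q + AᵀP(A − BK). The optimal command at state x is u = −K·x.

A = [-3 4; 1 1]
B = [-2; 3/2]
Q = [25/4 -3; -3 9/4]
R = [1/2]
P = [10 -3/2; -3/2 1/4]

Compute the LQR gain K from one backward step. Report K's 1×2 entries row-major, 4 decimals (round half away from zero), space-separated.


1.4007 -1.7104

BᵀP = [-22.2500 3.3750]
S = R + BᵀPB = [1/2] + [49.5625] = [50.0625]
BᵀPA = [70.1250 -85.6250]
K = S⁻¹·BᵀPA = [1.4007 -1.7104]
A−BK = [-0.1985 0.5793; -1.1011 3.5655]
AᵀP(A−BK) = [1.0225 -1.3109; -1.3109 1.8002]
P' = Q + AᵀP(A−BK) = [7.2725 -4.3109; -4.3109 4.0502]
tr(P') = 11.3227


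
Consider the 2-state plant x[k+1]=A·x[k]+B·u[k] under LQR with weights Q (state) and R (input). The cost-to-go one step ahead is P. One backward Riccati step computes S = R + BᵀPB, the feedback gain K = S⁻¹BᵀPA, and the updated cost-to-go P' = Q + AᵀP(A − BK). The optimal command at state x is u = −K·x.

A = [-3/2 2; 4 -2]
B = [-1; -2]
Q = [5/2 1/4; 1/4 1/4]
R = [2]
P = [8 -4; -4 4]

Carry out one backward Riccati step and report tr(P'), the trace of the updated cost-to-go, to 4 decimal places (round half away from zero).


180.7500

BᵀP = [0.0000 -4.0000]
S = R + BᵀPB = [2] + [8.0000] = [10.0000]
BᵀPA = [-16.0000 8.0000]
K = S⁻¹·BᵀPA = [-1.6000 0.8000]
A−BK = [-3.1000 2.8000; 0.8000 -0.4000]
AᵀP(A−BK) = [104.4000 -87.2000; -87.2000 73.6000]
P' = Q + AᵀP(A−BK) = [106.9000 -86.9500; -86.9500 73.8500]
tr(P') = 180.7500


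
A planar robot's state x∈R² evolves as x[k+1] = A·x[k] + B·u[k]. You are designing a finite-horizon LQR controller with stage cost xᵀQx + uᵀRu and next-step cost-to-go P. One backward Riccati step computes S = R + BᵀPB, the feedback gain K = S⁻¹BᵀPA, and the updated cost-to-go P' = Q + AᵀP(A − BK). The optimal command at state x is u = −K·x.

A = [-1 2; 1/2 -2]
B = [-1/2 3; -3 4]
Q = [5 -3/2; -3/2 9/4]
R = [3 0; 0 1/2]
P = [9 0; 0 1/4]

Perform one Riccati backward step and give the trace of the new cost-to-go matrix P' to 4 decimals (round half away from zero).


11.7576

BᵀP = [-4.5000 -0.7500; 27.0000 1.0000]
S = R + BᵀPB = [3 0; 0 1/2] + [4.5000 -16.5000; -16.5000 85.0000] = [7.5000 -16.5000; -16.5000 85.5000]
BᵀPA = [4.1250 -7.5000; -26.5000 52.0000]
K = S⁻¹·BᵀPA = [-0.2292 0.5874; -0.3542 0.7215]
A−BK = [-0.0521 0.1291; 1.2292 -3.1240]
AᵀP(A−BK) = [0.6224 -1.5521; -1.5521 3.8852]
P' = Q + AᵀP(A−BK) = [5.6224 -3.0521; -3.0521 6.1352]
tr(P') = 11.7576


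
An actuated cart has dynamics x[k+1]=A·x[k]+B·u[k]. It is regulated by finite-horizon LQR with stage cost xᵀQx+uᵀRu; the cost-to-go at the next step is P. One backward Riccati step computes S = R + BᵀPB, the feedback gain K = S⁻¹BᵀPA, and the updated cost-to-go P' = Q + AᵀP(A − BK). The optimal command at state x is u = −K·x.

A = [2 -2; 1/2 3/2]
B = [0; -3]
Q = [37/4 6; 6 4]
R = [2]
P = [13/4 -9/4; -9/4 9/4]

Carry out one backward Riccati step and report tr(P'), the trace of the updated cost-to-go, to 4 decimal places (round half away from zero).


BᵀP = [6.7500 -6.7500]
S = R + BᵀPB = [2] + [20.2500] = [22.2500]
BᵀPA = [10.1250 -23.6250]
K = S⁻¹·BᵀPA = [0.4551 -1.0618]
A−BK = [2.0000 -2.0000; 1.8652 -1.6854]
AᵀP(A−BK) = [4.4551 -5.0618; -5.0618 6.4775]
P' = Q + AᵀP(A−BK) = [13.7051 0.9382; 0.9382 10.4775]
tr(P') = 24.1826

24.1826


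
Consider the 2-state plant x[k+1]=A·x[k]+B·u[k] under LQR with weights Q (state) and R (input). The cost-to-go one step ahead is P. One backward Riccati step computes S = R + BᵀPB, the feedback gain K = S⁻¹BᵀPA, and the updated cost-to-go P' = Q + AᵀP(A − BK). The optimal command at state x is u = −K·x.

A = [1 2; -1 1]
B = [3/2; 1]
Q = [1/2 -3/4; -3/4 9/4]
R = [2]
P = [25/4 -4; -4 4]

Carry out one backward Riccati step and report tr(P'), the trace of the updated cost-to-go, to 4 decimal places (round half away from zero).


BᵀP = [5.3750 -2.0000]
S = R + BᵀPB = [2] + [6.0625] = [8.0625]
BᵀPA = [7.3750 8.7500]
K = S⁻¹·BᵀPA = [0.9147 1.0853]
A−BK = [-0.3721 0.3721; -1.9147 -0.0853]
AᵀP(A−BK) = [11.5039 4.4961; 4.4961 3.5039]
P' = Q + AᵀP(A−BK) = [12.0039 3.7461; 3.7461 5.7539]
tr(P') = 17.7578

17.7578


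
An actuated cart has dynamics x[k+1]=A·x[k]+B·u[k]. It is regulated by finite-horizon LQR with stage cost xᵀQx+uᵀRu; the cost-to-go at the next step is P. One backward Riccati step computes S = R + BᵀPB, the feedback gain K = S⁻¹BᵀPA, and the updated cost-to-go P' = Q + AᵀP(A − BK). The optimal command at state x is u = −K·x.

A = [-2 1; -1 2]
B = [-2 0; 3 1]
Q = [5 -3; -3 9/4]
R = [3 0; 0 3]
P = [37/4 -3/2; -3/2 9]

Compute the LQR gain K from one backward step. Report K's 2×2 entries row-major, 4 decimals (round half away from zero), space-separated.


BᵀP = [-23.0000 30.0000; -1.5000 9.0000]
S = R + BᵀPB = [3 0; 0 3] + [136.0000 30.0000; 30.0000 9.0000] = [139.0000 30.0000; 30.0000 12.0000]
BᵀPA = [16.0000 37.0000; -6.0000 16.5000]
K = S⁻¹·BᵀPA = [0.4844 -0.0664; -1.7109 1.5410]
A−BK = [-1.0313 0.8672; -0.7422 0.6582]
AᵀP(A−BK) = [21.9844 -18.6914; -18.6914 16.2803]
P' = Q + AᵀP(A−BK) = [26.9844 -21.6914; -21.6914 18.5303]
tr(P') = 45.5146

0.4844 -0.0664 -1.7109 1.5410


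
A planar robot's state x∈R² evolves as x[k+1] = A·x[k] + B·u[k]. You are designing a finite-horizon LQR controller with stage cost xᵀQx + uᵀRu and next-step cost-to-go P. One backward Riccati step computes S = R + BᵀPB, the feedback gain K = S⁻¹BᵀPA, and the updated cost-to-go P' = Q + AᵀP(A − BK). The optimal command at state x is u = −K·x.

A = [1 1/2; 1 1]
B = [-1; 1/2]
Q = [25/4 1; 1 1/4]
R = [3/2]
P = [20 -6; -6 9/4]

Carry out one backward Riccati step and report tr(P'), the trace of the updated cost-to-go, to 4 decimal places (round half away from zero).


BᵀP = [-23.0000 7.1250]
S = R + BᵀPB = [3/2] + [26.5625] = [28.0625]
BᵀPA = [-15.8750 -4.3750]
K = S⁻¹·BᵀPA = [-0.5657 -0.1559]
A−BK = [0.4343 0.3441; 1.2829 1.0780]
AᵀP(A−BK) = [1.2695 0.7751; 0.7751 0.5679]
P' = Q + AᵀP(A−BK) = [7.5195 1.7751; 1.7751 0.8179]
tr(P') = 8.3374

8.3374


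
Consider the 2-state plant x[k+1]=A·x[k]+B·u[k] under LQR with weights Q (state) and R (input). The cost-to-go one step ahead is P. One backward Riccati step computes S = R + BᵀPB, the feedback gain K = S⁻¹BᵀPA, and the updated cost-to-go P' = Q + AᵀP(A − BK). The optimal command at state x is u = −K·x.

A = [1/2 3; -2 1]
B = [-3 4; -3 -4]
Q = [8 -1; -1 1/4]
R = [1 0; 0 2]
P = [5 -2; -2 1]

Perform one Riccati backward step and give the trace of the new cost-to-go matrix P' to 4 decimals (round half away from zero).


BᵀP = [-9.0000 3.0000; 28.0000 -12.0000]
S = R + BᵀPB = [1 0; 0 2] + [18.0000 -48.0000; -48.0000 160.0000] = [19.0000 -48.0000; -48.0000 162.0000]
BᵀPA = [-10.5000 -24.0000; 38.0000 72.0000]
K = S⁻¹·BᵀPA = [0.1589 -0.5581; 0.2817 0.2791]
A−BK = [-0.1499 0.2093; -0.3966 0.4419]
AᵀP(A−BK) = [0.2158 0.0349; 0.0349 0.5116]
P' = Q + AᵀP(A−BK) = [8.2158 -0.9651; -0.9651 0.7616]
tr(P') = 8.9774

8.9774


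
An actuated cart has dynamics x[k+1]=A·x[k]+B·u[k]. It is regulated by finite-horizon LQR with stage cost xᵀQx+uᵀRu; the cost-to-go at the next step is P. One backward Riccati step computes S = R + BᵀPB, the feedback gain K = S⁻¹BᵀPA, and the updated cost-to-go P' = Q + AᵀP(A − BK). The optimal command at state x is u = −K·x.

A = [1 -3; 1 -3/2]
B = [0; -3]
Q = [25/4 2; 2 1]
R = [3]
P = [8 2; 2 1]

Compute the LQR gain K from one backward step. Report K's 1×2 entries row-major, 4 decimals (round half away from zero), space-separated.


BᵀP = [-6.0000 -3.0000]
S = R + BᵀPB = [3] + [9.0000] = [12.0000]
BᵀPA = [-9.0000 22.5000]
K = S⁻¹·BᵀPA = [-0.7500 1.8750]
A−BK = [1.0000 -3.0000; -1.2500 4.1250]
AᵀP(A−BK) = [6.2500 -17.6250; -17.6250 50.0625]
P' = Q + AᵀP(A−BK) = [12.5000 -15.6250; -15.6250 51.0625]
tr(P') = 63.5625

-0.7500 1.8750


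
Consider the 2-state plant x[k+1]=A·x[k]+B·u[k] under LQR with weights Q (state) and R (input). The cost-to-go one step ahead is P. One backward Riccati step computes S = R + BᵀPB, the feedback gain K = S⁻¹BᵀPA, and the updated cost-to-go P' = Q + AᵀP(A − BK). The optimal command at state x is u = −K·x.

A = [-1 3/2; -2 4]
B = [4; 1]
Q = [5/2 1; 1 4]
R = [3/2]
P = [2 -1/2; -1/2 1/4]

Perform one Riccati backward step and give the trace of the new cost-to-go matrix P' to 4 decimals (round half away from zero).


BᵀP = [7.5000 -1.7500]
S = R + BᵀPB = [3/2] + [28.2500] = [29.7500]
BᵀPA = [-4.0000 4.2500]
K = S⁻¹·BᵀPA = [-0.1345 0.1429]
A−BK = [-0.4622 0.9286; -1.8655 3.8571]
AᵀP(A−BK) = [0.4622 -0.9286; -0.9286 1.8929]
P' = Q + AᵀP(A−BK) = [2.9622 0.0714; 0.0714 5.8929]
tr(P') = 8.8550

8.8550


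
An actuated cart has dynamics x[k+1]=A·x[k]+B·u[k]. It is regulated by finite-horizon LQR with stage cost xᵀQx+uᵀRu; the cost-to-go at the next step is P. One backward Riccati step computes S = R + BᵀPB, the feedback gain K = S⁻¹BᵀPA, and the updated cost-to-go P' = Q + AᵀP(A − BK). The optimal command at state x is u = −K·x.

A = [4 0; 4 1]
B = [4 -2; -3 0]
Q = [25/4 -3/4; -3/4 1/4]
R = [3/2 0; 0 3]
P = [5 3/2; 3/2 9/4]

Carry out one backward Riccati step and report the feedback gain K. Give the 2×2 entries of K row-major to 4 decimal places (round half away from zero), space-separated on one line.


BᵀP = [15.5000 -0.7500; -10.0000 -3.0000]
S = R + BᵀPB = [3/2 0; 0 3] + [64.2500 -31.0000; -31.0000 20.0000] = [65.7500 -31.0000; -31.0000 23.0000]
BᵀPA = [59.0000 -0.7500; -52.0000 -3.0000]
K = S⁻¹·BᵀPA = [-0.4626 -0.2000; -2.8844 -0.4000]
A−BK = [0.0816 0.0000; 2.6122 0.4000]
AᵀP(A−BK) = [41.3061 6.0000; 6.0000 0.9000]
P' = Q + AᵀP(A−BK) = [47.5561 5.2500; 5.2500 1.1500]
tr(P') = 48.7061

-0.4626 -0.2000 -2.8844 -0.4000


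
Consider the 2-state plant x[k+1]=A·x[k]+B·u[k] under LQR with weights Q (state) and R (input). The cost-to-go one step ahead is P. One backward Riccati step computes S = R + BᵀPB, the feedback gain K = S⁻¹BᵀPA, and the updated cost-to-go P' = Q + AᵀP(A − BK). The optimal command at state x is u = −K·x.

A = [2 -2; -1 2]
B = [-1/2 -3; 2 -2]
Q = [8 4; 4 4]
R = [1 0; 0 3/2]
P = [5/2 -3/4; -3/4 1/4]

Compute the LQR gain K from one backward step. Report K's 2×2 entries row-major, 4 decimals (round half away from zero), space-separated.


-0.5316 0.6421 -0.6434 0.7079

BᵀP = [-2.7500 0.8750; -6.0000 1.7500]
S = R + BᵀPB = [1 0; 0 3/2] + [3.1250 6.5000; 6.5000 14.5000] = [4.1250 6.5000; 6.5000 16.0000]
BᵀPA = [-6.3750 7.2500; -13.7500 15.5000]
K = S⁻¹·BᵀPA = [-0.5316 0.6421; -0.6434 0.7079]
A−BK = [-0.1961 0.4447; -1.2237 2.1316]
AᵀP(A−BK) = [1.0141 -1.1730; -1.1730 1.3724]
P' = Q + AᵀP(A−BK) = [9.0141 2.8270; 2.8270 5.3724]
tr(P') = 14.3865


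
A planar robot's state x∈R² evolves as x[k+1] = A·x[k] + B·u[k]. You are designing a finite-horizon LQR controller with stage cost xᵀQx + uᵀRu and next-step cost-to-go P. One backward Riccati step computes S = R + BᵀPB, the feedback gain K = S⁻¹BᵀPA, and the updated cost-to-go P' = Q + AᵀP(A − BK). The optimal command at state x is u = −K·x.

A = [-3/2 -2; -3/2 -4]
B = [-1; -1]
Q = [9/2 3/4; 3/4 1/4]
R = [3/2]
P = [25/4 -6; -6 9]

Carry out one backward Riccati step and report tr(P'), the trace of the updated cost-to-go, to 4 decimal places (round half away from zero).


47.1645

BᵀP = [-0.2500 -3.0000]
S = R + BᵀPB = [3/2] + [3.2500] = [4.7500]
BᵀPA = [4.8750 12.5000]
K = S⁻¹·BᵀPA = [1.0263 2.6316]
A−BK = [-0.4737 0.6316; -0.4737 -1.3684]
AᵀP(A−BK) = [2.3092 5.9211; 5.9211 40.1053]
P' = Q + AᵀP(A−BK) = [6.8092 6.6711; 6.6711 40.3553]
tr(P') = 47.1645


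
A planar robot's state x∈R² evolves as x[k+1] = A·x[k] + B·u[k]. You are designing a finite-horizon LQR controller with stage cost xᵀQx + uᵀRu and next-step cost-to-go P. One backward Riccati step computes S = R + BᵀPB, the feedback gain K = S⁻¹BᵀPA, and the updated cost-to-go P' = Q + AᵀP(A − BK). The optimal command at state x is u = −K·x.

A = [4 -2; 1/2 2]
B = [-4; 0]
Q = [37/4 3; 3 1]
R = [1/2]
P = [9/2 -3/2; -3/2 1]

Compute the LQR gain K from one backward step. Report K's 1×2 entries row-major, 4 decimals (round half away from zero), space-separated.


BᵀP = [-18.0000 6.0000]
S = R + BᵀPB = [1/2] + [72.0000] = [72.5000]
BᵀPA = [-69.0000 48.0000]
K = S⁻¹·BᵀPA = [-0.9517 0.6621]
A−BK = [0.1931 0.6483; 0.5000 2.0000]
AᵀP(A−BK) = [0.5810 0.1828; 0.1828 2.2207]
P' = Q + AᵀP(A−BK) = [9.8310 3.1828; 3.1828 3.2207]
tr(P') = 13.0517

-0.9517 0.6621


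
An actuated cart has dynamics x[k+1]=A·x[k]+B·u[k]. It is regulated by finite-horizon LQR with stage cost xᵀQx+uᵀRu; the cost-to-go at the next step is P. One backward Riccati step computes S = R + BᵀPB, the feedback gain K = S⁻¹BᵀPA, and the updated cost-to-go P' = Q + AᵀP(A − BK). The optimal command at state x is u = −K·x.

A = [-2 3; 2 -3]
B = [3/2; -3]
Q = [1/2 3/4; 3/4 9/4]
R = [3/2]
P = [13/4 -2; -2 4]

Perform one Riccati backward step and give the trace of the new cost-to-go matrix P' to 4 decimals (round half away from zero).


BᵀP = [10.8750 -15.0000]
S = R + BᵀPB = [3/2] + [61.3125] = [62.8125]
BᵀPA = [-51.7500 77.6250]
K = S⁻¹·BᵀPA = [-0.8239 1.2358]
A−BK = [-0.7642 1.1463; -0.4716 0.7075]
AᵀP(A−BK) = [2.3642 -3.5463; -3.5463 5.3194]
P' = Q + AᵀP(A−BK) = [2.8642 -2.7963; -2.7963 7.5694]
tr(P') = 10.4336

10.4336


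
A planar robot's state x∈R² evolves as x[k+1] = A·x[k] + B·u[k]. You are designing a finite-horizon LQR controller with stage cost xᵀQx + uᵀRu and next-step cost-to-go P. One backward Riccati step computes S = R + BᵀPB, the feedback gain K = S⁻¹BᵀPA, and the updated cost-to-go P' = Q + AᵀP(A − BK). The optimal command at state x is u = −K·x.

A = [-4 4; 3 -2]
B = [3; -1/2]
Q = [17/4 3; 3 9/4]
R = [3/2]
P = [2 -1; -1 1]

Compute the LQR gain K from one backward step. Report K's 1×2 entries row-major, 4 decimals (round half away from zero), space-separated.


BᵀP = [6.5000 -3.5000]
S = R + BᵀPB = [3/2] + [21.2500] = [22.7500]
BᵀPA = [-36.5000 33.0000]
K = S⁻¹·BᵀPA = [-1.6044 1.4505]
A−BK = [0.8132 -0.3516; 2.1978 -1.2747]
AᵀP(A−BK) = [6.4396 -5.0549; -5.0549 4.1319]
P' = Q + AᵀP(A−BK) = [10.6896 -2.0549; -2.0549 6.3819]
tr(P') = 17.0714

-1.6044 1.4505


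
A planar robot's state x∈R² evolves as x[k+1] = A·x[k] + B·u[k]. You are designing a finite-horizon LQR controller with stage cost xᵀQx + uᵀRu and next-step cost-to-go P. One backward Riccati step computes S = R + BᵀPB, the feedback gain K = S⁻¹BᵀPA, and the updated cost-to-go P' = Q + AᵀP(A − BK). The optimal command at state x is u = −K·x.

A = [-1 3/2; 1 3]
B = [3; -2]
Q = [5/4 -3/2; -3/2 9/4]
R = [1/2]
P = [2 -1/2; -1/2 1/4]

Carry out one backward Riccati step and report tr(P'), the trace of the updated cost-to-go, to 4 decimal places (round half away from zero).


BᵀP = [7.0000 -2.0000]
S = R + BᵀPB = [1/2] + [25.0000] = [25.5000]
BᵀPA = [-9.0000 4.5000]
K = S⁻¹·BᵀPA = [-0.3529 0.1765]
A−BK = [0.0588 0.9706; 0.2941 3.3529]
AᵀP(A−BK) = [0.0735 0.0882; 0.0882 1.4559]
P' = Q + AᵀP(A−BK) = [1.3235 -1.4118; -1.4118 3.7059]
tr(P') = 5.0294

5.0294


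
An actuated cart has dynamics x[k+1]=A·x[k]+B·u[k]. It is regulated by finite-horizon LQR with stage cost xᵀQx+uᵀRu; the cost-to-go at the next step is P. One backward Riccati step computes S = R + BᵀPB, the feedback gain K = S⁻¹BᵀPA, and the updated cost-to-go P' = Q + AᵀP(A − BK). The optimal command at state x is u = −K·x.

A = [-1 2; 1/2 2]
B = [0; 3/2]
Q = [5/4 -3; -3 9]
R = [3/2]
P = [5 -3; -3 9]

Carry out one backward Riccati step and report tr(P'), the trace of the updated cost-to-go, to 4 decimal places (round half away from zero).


BᵀP = [-4.5000 13.5000]
S = R + BᵀPB = [3/2] + [20.2500] = [21.7500]
BᵀPA = [11.2500 18.0000]
K = S⁻¹·BᵀPA = [0.5172 0.8276]
A−BK = [-1.0000 2.0000; -0.2759 0.7586]
AᵀP(A−BK) = [4.4310 -7.3103; -7.3103 17.1034]
P' = Q + AᵀP(A−BK) = [5.6810 -10.3103; -10.3103 26.1034]
tr(P') = 31.7845

31.7845
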